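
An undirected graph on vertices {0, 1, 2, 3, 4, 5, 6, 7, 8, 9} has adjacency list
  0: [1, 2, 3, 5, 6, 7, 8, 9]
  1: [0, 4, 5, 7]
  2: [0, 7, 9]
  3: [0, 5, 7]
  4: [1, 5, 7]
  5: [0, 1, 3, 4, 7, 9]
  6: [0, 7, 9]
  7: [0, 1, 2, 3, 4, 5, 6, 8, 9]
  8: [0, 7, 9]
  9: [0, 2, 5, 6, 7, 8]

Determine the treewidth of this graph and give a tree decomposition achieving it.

Each bag holds 4 vertices, so the decomposition has width 3, which upper-bounds the treewidth. Conversely, {0, 1, 5, 7} is a clique of size 4, and the vertices of any clique must share a bag in every tree decomposition; so some bag has ≥ 4 vertices and tw(G) ≥ 3. Therefore the treewidth is 3.

Treewidth 3.
One such decomposition:
Bags: B1 = {0, 6, 7, 9}  B2 = {0, 2, 7, 9}  B3 = {0, 5, 7, 9}  B4 = {0, 3, 5, 7}  B5 = {0, 1, 5, 7}  B6 = {0, 7, 8, 9}  B7 = {1, 4, 5, 7}
Tree: B1–B2, B1–B3, B3–B4, B4–B5, B2–B6, B5–B7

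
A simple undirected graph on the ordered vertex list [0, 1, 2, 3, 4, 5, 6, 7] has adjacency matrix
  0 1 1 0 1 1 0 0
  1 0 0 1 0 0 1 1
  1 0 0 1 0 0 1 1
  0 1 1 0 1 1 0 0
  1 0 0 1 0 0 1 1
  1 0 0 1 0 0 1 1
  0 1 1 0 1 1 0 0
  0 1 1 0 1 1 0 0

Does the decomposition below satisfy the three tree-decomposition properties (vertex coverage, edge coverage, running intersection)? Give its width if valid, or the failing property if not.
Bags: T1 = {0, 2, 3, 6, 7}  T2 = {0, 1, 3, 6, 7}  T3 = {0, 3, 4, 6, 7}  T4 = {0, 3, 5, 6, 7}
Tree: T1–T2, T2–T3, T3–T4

Every vertex of G appears in some bag (union = {0, 1, 2, 3, 4, 5, 6, 7}); every edge is covered by a bag; and for each vertex v the set of bags containing v is connected in the bag tree. The decomposition is therefore valid. The largest bag has 5 vertices, so the width is 4.

Yes; width 4.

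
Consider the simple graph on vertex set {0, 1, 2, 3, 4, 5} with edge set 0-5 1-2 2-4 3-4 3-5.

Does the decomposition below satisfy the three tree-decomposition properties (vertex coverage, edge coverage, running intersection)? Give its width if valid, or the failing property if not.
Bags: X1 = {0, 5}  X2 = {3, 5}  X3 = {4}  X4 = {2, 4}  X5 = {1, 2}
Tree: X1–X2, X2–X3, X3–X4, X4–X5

A tree decomposition must satisfy three properties: every vertex lies in some bag; for every edge, both endpoints lie together in some bag; and for every vertex, the bags containing it form a connected subtree. Here edge (3,4) lies in no bag, so the decomposition is invalid.

No — edge (3,4) lies in no bag.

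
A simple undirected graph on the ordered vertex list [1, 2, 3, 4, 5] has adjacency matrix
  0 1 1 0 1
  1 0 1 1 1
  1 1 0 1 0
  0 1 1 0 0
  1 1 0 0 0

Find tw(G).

A width-2 tree decomposition is:
Bags: B1 = {1, 2, 3}  B2 = {2, 3, 4}  B3 = {1, 2, 5}
Tree: B1–B2, B1–B3
Every bag has size at most 3, so the width is 3 − 1 = 2 and tw(G) ≤ 2. For the lower bound, the 3 vertices {1, 2, 3} are pairwise adjacent, and any tree decomposition puts a clique entirely inside one bag — forcing width ≥ 2. Combining the bounds, tw(G) = 2.

2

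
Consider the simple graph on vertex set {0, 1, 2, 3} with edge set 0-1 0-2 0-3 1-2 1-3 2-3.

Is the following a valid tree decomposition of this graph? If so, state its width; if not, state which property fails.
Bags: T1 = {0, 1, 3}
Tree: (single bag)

A tree decomposition must satisfy three properties: every vertex lies in some bag; for every edge, both endpoints lie together in some bag; and for every vertex, the bags containing it form a connected subtree. Here vertex 2 appears in no bag, so the decomposition is invalid.

No — vertex 2 appears in no bag.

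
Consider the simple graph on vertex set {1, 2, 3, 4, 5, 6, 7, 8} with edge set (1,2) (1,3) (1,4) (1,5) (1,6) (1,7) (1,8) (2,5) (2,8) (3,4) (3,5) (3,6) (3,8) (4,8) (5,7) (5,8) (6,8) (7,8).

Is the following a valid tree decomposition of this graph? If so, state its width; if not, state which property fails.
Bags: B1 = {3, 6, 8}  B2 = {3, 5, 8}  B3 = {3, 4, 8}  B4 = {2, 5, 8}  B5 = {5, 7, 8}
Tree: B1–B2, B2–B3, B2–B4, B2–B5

No — vertex 1 appears in no bag.

A tree decomposition must satisfy three properties: every vertex lies in some bag; for every edge, both endpoints lie together in some bag; and for every vertex, the bags containing it form a connected subtree. Here vertex 1 appears in no bag, so the decomposition is invalid.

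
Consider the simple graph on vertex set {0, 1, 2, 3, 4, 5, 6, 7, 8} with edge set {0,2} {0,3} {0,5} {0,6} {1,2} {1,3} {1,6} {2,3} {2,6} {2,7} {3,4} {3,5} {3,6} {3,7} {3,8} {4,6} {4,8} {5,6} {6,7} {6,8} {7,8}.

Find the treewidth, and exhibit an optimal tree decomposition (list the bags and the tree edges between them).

The largest bag has 4 vertices, giving width 3; this decomposition certifies tw(G) ≤ 3. For the lower bound, the 4 vertices {3, 4, 6, 8} are pairwise adjacent, and any tree decomposition puts a clique entirely inside one bag — forcing width ≥ 3. Combining the bounds, tw(G) = 3.

Treewidth 3.
Bags: B1 = {2, 3, 6, 7}  B2 = {0, 2, 3, 6}  B3 = {0, 3, 5, 6}  B4 = {1, 2, 3, 6}  B5 = {3, 6, 7, 8}  B6 = {3, 4, 6, 8}
Tree: B1–B2, B2–B3, B2–B4, B1–B5, B5–B6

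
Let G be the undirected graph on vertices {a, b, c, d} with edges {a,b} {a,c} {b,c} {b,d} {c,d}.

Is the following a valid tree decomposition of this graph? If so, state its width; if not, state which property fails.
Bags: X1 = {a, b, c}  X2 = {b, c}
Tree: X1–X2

A tree decomposition must satisfy three properties: every vertex lies in some bag; for every edge, both endpoints lie together in some bag; and for every vertex, the bags containing it form a connected subtree. Here vertex d appears in no bag, so the decomposition is invalid.

No — vertex d appears in no bag.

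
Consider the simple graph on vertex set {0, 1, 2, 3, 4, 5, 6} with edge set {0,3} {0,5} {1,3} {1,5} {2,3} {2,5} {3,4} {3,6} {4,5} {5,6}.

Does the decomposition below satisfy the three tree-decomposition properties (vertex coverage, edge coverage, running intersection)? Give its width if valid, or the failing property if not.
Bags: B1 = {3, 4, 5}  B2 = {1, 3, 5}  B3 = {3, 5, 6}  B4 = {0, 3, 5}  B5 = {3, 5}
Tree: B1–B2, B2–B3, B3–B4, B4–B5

No — vertex 2 appears in no bag.

A tree decomposition must satisfy three properties: every vertex lies in some bag; for every edge, both endpoints lie together in some bag; and for every vertex, the bags containing it form a connected subtree. Here vertex 2 appears in no bag, so the decomposition is invalid.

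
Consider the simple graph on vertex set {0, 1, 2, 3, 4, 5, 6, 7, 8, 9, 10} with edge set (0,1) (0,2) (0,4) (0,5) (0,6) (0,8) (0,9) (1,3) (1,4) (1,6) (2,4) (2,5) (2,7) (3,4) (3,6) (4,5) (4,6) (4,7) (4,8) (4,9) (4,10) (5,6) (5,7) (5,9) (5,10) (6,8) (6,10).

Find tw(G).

3

A width-3 tree decomposition is:
Bags: B1 = {0, 4, 5, 6}  B2 = {0, 4, 6, 8}  B3 = {0, 2, 4, 5}  B4 = {0, 4, 5, 9}  B5 = {4, 5, 6, 10}  B6 = {2, 4, 5, 7}  B7 = {0, 1, 4, 6}  B8 = {1, 3, 4, 6}
Tree: B1–B2, B1–B3, B3–B4, B1–B5, B3–B6, B2–B7, B7–B8
Each bag holds 4 vertices, so the decomposition has width 3, which upper-bounds the treewidth. On the other hand G contains the 4-clique {0, 4, 6, 8}. A clique must lie in a single bag of any decomposition, so no decomposition can have width below 3. Combining the bounds, tw(G) = 3.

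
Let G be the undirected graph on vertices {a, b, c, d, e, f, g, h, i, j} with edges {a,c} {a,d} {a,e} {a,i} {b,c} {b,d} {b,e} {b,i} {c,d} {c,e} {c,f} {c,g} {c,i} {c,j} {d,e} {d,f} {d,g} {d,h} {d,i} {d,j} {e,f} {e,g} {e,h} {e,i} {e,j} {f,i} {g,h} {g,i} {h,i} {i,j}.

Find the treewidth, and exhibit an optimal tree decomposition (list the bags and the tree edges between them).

Every bag has size at most 5, so the width is 5 − 1 = 4 and tw(G) ≤ 4. Conversely, {d, e, g, h, i} is a clique of size 5, and the vertices of any clique must share a bag in every tree decomposition; so some bag has ≥ 5 vertices and tw(G) ≥ 4. Combining the bounds, tw(G) = 4.

Treewidth 4.
One optimal decomposition is:
Bags: B1 = {c, d, e, i, j}  B2 = {a, c, d, e, i}  B3 = {c, d, e, g, i}  B4 = {c, d, e, f, i}  B5 = {d, e, g, h, i}  B6 = {b, c, d, e, i}
Tree: B1–B2, B1–B3, B3–B4, B3–B5, B2–B6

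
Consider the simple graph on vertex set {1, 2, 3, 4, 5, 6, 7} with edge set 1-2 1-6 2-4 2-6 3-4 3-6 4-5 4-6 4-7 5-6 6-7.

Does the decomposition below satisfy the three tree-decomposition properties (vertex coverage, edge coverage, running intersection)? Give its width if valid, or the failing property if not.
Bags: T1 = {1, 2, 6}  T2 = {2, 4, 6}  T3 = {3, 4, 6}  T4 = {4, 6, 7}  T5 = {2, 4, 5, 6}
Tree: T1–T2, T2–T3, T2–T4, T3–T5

A tree decomposition must satisfy three properties: every vertex lies in some bag; for every edge, both endpoints lie together in some bag; and for every vertex, the bags containing it form a connected subtree. Here bags containing vertex 2 are not connected in the tree, so the decomposition is invalid.

No — bags containing vertex 2 are not connected in the tree.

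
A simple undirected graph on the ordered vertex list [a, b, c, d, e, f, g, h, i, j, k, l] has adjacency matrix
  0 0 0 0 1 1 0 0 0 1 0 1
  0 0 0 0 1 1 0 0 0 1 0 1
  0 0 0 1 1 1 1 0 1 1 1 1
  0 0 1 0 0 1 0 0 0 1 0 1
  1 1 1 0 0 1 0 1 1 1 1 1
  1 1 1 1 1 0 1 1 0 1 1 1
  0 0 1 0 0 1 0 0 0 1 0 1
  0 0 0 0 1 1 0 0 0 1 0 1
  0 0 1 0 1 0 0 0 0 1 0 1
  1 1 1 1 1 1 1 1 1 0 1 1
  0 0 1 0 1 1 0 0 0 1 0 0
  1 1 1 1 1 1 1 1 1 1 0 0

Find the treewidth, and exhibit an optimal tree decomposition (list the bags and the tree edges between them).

Treewidth 4.
One such decomposition:
Bags: B1 = {b, e, f, j, l}  B2 = {e, f, h, j, l}  B3 = {c, e, f, j, l}  B4 = {c, e, i, j, l}  B5 = {c, f, g, j, l}  B6 = {a, e, f, j, l}  B7 = {c, d, f, j, l}  B8 = {c, e, f, j, k}
Tree: B1–B2, B2–B3, B3–B4, B3–B5, B1–B6, B3–B7, B3–B8

Every bag has size at most 5, so the width is 5 − 1 = 4 and tw(G) ≤ 4. For the lower bound, the 5 vertices {c, d, f, j, l} are pairwise adjacent, and any tree decomposition puts a clique entirely inside one bag — forcing width ≥ 4. Therefore the treewidth is 4.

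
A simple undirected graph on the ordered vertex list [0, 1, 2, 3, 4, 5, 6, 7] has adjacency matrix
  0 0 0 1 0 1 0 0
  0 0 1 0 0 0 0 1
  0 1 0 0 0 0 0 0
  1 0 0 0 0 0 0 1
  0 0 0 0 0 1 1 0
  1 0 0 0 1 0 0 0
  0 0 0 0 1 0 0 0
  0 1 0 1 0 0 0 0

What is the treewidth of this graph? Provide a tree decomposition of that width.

Treewidth 1.
One such decomposition:
Bags: B1 = {4, 6}  B2 = {4, 5}  B3 = {0, 5}  B4 = {0, 3}  B5 = {3, 7}  B6 = {1, 7}  B7 = {1, 2}
Tree: B1–B2, B2–B3, B3–B4, B4–B5, B5–B6, B6–B7

Every bag has size at most 2, so the width is 2 − 1 = 1 and tw(G) ≤ 1. Since G has at least one edge (e.g. 6–4), it is not an edgeless graph, so tw(G) ≥ 1. Hence tw(G) = 1 exactly.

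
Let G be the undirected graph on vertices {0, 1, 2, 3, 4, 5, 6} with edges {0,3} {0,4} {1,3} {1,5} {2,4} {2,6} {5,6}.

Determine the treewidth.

2

A width-2 tree decomposition is:
Bags: B1 = {2, 5, 6}  B2 = {1, 2, 5}  B3 = {1, 2, 3}  B4 = {0, 2, 3}  B5 = {0, 2, 4}
Tree: B1–B2, B2–B3, B3–B4, B4–B5
The largest bag has 3 vertices, giving width 2; this decomposition certifies tw(G) ≤ 2. For the lower bound, G contains the cycle 2–6–5–1–3–0–4–2, so G is not a forest; only forests have treewidth ≤ 1, hence tw(G) ≥ 2. Combining the bounds, tw(G) = 2.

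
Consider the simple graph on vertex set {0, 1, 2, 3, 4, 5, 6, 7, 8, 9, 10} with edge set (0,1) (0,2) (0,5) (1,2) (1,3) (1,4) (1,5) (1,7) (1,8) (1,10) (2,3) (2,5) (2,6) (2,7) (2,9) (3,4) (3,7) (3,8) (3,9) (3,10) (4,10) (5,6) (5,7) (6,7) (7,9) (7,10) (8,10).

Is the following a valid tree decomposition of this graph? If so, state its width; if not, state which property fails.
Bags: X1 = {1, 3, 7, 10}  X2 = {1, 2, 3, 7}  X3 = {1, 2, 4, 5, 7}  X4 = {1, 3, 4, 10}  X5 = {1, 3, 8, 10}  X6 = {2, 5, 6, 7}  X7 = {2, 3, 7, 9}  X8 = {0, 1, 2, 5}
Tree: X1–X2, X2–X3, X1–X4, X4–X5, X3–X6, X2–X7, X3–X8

No — bags containing vertex 4 are not connected in the tree.

A tree decomposition must satisfy three properties: every vertex lies in some bag; for every edge, both endpoints lie together in some bag; and for every vertex, the bags containing it form a connected subtree. Here bags containing vertex 4 are not connected in the tree, so the decomposition is invalid.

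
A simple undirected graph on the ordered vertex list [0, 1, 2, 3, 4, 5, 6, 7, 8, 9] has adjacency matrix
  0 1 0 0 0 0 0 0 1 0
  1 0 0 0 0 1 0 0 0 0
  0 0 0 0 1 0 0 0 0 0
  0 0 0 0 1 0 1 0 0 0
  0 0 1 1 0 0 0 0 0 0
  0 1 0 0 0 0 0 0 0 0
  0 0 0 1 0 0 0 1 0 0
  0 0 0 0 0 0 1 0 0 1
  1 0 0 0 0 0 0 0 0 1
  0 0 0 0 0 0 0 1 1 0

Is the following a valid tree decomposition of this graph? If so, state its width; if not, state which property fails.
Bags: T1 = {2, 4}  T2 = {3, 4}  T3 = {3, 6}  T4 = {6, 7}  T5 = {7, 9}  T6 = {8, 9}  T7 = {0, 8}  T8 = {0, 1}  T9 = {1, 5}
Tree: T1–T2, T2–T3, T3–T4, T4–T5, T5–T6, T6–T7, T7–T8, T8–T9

Vertex coverage: the bags together contain {0, 1, 2, 3, 4, 5, 6, 7, 8, 9}, the full vertex set. Edge coverage: each edge of G has both endpoints in at least one bag. Running intersection: for every vertex, the bags containing it form a connected subtree. All three properties hold, so this is a valid tree decomposition of width max|bag| − 1 = 1, and hence tw(G) ≤ 1.

Yes; width 1.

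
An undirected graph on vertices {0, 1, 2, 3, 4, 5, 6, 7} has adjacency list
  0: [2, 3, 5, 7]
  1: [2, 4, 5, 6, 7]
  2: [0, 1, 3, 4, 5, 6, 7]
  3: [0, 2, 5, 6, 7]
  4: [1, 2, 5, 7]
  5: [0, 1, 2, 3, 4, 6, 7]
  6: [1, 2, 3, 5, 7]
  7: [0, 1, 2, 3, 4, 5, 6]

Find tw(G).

4

A width-4 tree decomposition is:
Bags: B1 = {1, 2, 5, 6, 7}  B2 = {2, 3, 5, 6, 7}  B3 = {0, 2, 3, 5, 7}  B4 = {1, 2, 4, 5, 7}
Tree: B1–B2, B2–B3, B1–B4
The largest bag has 5 vertices, giving width 4; this decomposition certifies tw(G) ≤ 4. On the other hand G contains the 5-clique {0, 2, 3, 5, 7}. A clique must lie in a single bag of any decomposition, so no decomposition can have width below 4. Combining the bounds, tw(G) = 4.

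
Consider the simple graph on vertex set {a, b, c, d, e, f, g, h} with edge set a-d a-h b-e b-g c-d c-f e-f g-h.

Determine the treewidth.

2

A width-2 tree decomposition is:
Bags: B1 = {b, e, f}  B2 = {b, f, g}  B3 = {f, g, h}  B4 = {a, f, h}  B5 = {a, d, f}  B6 = {c, d, f}
Tree: B1–B2, B2–B3, B3–B4, B4–B5, B5–B6
Every bag has size at most 3, so the width is 3 − 1 = 2 and tw(G) ≤ 2. For the lower bound, G contains the cycle f–e–b–g–h–a–d–c–f, so G is not a forest; only forests have treewidth ≤ 1, hence tw(G) ≥ 2. Therefore the treewidth is 2.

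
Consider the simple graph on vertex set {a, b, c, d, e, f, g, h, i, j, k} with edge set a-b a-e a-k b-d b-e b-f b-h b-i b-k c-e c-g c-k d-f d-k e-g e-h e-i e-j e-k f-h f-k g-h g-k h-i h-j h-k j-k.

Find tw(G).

3

A width-3 tree decomposition is:
Bags: B1 = {b, e, h, k}  B2 = {e, g, h, k}  B3 = {b, f, h, k}  B4 = {a, b, e, k}  B5 = {b, d, f, k}  B6 = {b, e, h, i}  B7 = {e, h, j, k}  B8 = {c, e, g, k}
Tree: B1–B2, B1–B3, B1–B4, B3–B5, B1–B6, B2–B7, B2–B8
The largest bag has 4 vertices, giving width 3; this decomposition certifies tw(G) ≤ 3. For the lower bound, the 4 vertices {b, d, f, k} are pairwise adjacent, and any tree decomposition puts a clique entirely inside one bag — forcing width ≥ 3. Hence tw(G) = 3 exactly.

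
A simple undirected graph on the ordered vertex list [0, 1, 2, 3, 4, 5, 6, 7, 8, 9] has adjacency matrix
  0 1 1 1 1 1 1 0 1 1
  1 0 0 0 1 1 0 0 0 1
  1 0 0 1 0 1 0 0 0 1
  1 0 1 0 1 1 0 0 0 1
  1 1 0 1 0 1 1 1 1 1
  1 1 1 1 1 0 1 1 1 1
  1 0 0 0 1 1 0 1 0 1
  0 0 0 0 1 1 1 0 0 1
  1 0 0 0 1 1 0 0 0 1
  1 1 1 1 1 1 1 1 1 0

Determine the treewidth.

4

A width-4 tree decomposition is:
Bags: B1 = {0, 1, 4, 5, 9}  B2 = {0, 4, 5, 6, 9}  B3 = {0, 3, 4, 5, 9}  B4 = {0, 4, 5, 8, 9}  B5 = {4, 5, 6, 7, 9}  B6 = {0, 2, 3, 5, 9}
Tree: B1–B2, B1–B3, B3–B4, B2–B5, B3–B6
Each bag holds 5 vertices, so the decomposition has width 4, which upper-bounds the treewidth. Conversely, {0, 2, 3, 5, 9} is a clique of size 5, and the vertices of any clique must share a bag in every tree decomposition; so some bag has ≥ 5 vertices and tw(G) ≥ 4. Hence tw(G) = 4 exactly.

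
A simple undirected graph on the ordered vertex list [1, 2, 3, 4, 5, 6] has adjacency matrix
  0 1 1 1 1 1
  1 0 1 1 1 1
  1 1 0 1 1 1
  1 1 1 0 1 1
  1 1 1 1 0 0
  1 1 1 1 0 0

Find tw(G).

A width-4 tree decomposition is:
Bags: B1 = {1, 2, 3, 4, 5}  B2 = {1, 2, 3, 4, 6}
Tree: B1–B2
Each bag holds 5 vertices, so the decomposition has width 4, which upper-bounds the treewidth. On the other hand G contains the 5-clique {1, 2, 3, 4, 5}. A clique must lie in a single bag of any decomposition, so no decomposition can have width below 4. Therefore the treewidth is 4.

4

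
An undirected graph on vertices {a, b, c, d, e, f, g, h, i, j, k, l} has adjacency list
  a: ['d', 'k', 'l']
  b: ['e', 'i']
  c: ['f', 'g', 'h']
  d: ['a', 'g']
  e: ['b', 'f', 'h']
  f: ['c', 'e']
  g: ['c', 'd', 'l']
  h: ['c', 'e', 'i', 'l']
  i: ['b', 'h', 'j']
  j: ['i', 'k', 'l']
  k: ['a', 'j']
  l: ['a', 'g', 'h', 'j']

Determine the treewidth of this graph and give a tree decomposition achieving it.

Treewidth 3.
One such decomposition:
Bags: B1 = {a, d, g, k}  B2 = {a, g, k, l}  B3 = {g, j, k, l}  B4 = {c, g, j, l}  B5 = {c, h, j, l}  B6 = {c, h, i, j}  B7 = {c, f, h, i}  B8 = {e, f, h, i}  B9 = {b, e, f, i}
Tree: B1–B2, B2–B3, B3–B4, B4–B5, B5–B6, B6–B7, B7–B8, B8–B9

Every bag has size at most 4, so the width is 4 − 1 = 3 and tw(G) ≤ 3. For the lower bound: the 4 vertex sets {a,d,k}, {g}, {l}, {c,h,i,j} are disjoint, each induces a connected subgraph, and every pair is joined by at least one edge of G. Contracting each set to a single vertex therefore yields K_{4} as a minor, and since treewidth is minor-monotone, tw(G) ≥ tw(K_{4}) = 3. Therefore the treewidth is 3.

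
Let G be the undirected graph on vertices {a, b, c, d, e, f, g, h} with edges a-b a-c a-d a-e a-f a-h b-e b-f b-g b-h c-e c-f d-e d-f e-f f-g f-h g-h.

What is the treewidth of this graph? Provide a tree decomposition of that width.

Each bag holds 4 vertices, so the decomposition has width 3, which upper-bounds the treewidth. Conversely, {b, f, g, h} is a clique of size 4, and the vertices of any clique must share a bag in every tree decomposition; so some bag has ≥ 4 vertices and tw(G) ≥ 3. Therefore the treewidth is 3.

Treewidth 3.
One such decomposition:
Bags: B1 = {a, c, e, f}  B2 = {a, b, e, f}  B3 = {a, b, f, h}  B4 = {b, f, g, h}  B5 = {a, d, e, f}
Tree: B1–B2, B2–B3, B3–B4, B2–B5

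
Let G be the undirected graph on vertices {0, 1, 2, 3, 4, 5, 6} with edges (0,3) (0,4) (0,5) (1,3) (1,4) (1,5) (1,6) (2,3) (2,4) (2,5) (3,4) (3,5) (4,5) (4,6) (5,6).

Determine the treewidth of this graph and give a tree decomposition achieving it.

Each bag holds 4 vertices, so the decomposition has width 3, which upper-bounds the treewidth. On the other hand G contains the 4-clique {0, 3, 4, 5}. A clique must lie in a single bag of any decomposition, so no decomposition can have width below 3. Hence tw(G) = 3 exactly.

Treewidth 3.
One optimal decomposition is:
Bags: B1 = {1, 4, 5, 6}  B2 = {1, 3, 4, 5}  B3 = {2, 3, 4, 5}  B4 = {0, 3, 4, 5}
Tree: B1–B2, B2–B3, B3–B4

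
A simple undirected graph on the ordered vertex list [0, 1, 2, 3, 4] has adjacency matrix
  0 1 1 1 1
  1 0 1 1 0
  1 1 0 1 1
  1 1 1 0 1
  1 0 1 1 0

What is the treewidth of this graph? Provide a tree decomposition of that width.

Every bag has size at most 4, so the width is 4 − 1 = 3 and tw(G) ≤ 3. On the other hand G contains the 4-clique {0, 1, 2, 3}. A clique must lie in a single bag of any decomposition, so no decomposition can have width below 3. The upper and lower bounds meet at 3, so that is the treewidth.

Treewidth 3.
Bags: B1 = {0, 1, 2, 3}  B2 = {0, 2, 3, 4}
Tree: B1–B2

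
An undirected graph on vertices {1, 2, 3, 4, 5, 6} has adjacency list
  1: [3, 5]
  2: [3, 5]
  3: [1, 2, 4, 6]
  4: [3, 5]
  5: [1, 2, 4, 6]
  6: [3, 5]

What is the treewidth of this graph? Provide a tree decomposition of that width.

Treewidth 2.
One optimal decomposition is:
Bags: B1 = {1, 3, 5}  B2 = {3, 5, 6}  B3 = {3, 4, 5}  B4 = {2, 3, 5}
Tree: B1–B2, B2–B3, B3–B4

Every bag has size at most 3, so the width is 3 − 1 = 2 and tw(G) ≤ 2. Since 1–3–6–5–1 is a cycle in G, G is not acyclic. Forests are exactly the graphs of treewidth ≤ 1, so tw(G) ≥ 2. Therefore the treewidth is 2.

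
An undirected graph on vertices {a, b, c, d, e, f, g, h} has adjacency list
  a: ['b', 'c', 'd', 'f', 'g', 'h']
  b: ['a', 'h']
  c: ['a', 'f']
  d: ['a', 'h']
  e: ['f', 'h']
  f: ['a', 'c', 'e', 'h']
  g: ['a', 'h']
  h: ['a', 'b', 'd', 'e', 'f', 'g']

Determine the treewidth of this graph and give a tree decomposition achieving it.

Treewidth 2.
One such decomposition:
Bags: B1 = {a, g, h}  B2 = {a, b, h}  B3 = {a, f, h}  B4 = {a, d, h}  B5 = {a, c, f}  B6 = {e, f, h}
Tree: B1–B2, B2–B3, B1–B4, B3–B5, B3–B6

The largest bag has 3 vertices, giving width 2; this decomposition certifies tw(G) ≤ 2. On the other hand G contains the 3-clique {e, f, h}. A clique must lie in a single bag of any decomposition, so no decomposition can have width below 2. Hence tw(G) = 2 exactly.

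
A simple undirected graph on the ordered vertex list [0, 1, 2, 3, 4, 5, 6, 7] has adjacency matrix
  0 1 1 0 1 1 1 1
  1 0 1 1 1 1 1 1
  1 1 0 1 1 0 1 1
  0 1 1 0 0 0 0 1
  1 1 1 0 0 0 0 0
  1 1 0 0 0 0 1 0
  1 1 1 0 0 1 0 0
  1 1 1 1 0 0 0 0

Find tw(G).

3

A width-3 tree decomposition is:
Bags: B1 = {1, 2, 3, 7}  B2 = {0, 1, 2, 7}  B3 = {0, 1, 2, 4}  B4 = {0, 1, 2, 6}  B5 = {0, 1, 5, 6}
Tree: B1–B2, B2–B3, B3–B4, B4–B5
Each bag holds 4 vertices, so the decomposition has width 3, which upper-bounds the treewidth. On the other hand G contains the 4-clique {0, 1, 2, 4}. A clique must lie in a single bag of any decomposition, so no decomposition can have width below 3. Therefore the treewidth is 3.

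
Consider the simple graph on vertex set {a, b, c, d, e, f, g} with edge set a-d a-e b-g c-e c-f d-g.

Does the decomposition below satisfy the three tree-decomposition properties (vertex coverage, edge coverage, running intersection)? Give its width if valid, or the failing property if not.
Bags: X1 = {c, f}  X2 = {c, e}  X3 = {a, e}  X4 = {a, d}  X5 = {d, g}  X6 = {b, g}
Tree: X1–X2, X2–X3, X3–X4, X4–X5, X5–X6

Checking the three conditions: (i) the bags cover all of {a, b, c, d, e, f, g}; (ii) for each edge, some bag contains both endpoints; (iii) the bags containing any fixed vertex form a subtree. All hold, so the decomposition is valid with width 2 − 1 = 1.

Yes; width 1.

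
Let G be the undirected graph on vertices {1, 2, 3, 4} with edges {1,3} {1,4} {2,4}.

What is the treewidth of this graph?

A width-1 tree decomposition is:
Bags: B1 = {1, 4}  B2 = {1, 3}  B3 = {2, 4}
Tree: B1–B2, B1–B3
Every bag has size at most 2, so the width is 2 − 1 = 1 and tw(G) ≤ 1. Since G has at least one edge (e.g. 4–1), it is not an edgeless graph, so tw(G) ≥ 1. The upper and lower bounds meet at 1, so that is the treewidth.

1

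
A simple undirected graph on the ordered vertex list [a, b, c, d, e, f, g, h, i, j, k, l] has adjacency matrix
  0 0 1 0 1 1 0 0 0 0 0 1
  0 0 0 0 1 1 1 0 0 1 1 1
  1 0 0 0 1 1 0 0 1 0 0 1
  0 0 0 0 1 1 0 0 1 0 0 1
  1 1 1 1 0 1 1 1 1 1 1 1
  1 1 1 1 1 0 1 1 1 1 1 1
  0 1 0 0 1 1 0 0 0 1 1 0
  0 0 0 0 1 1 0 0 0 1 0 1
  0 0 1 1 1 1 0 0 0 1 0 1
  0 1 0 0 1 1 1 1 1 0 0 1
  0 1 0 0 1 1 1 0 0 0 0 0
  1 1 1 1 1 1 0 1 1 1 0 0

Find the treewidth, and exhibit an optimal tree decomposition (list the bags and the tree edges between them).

Treewidth 4.
Bags: B1 = {e, f, i, j, l}  B2 = {d, e, f, i, l}  B3 = {b, e, f, j, l}  B4 = {b, e, f, g, j}  B5 = {b, e, f, g, k}  B6 = {c, e, f, i, l}  B7 = {e, f, h, j, l}  B8 = {a, c, e, f, l}
Tree: B1–B2, B1–B3, B3–B4, B4–B5, B1–B6, B1–B7, B6–B8

Each bag holds 5 vertices, so the decomposition has width 4, which upper-bounds the treewidth. On the other hand G contains the 5-clique {b, e, f, g, j}. A clique must lie in a single bag of any decomposition, so no decomposition can have width below 4. Combining the bounds, tw(G) = 4.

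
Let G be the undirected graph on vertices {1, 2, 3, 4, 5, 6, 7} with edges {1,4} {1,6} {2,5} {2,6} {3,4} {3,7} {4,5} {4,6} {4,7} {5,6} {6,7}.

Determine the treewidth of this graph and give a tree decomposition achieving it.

The largest bag has 3 vertices, giving width 2; this decomposition certifies tw(G) ≤ 2. On the other hand G contains the 3-clique {2, 5, 6}. A clique must lie in a single bag of any decomposition, so no decomposition can have width below 2. The upper and lower bounds meet at 2, so that is the treewidth.

Treewidth 2.
Bags: B1 = {4, 6, 7}  B2 = {3, 4, 7}  B3 = {1, 4, 6}  B4 = {4, 5, 6}  B5 = {2, 5, 6}
Tree: B1–B2, B1–B3, B3–B4, B4–B5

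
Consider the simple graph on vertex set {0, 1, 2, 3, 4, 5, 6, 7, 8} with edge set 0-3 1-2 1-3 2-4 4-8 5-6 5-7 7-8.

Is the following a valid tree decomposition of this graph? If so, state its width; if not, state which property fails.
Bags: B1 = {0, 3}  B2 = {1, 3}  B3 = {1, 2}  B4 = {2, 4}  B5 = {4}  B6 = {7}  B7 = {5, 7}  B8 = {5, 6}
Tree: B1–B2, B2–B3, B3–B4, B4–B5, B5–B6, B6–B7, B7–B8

A tree decomposition must satisfy three properties: every vertex lies in some bag; for every edge, both endpoints lie together in some bag; and for every vertex, the bags containing it form a connected subtree. Here vertex 8 appears in no bag, so the decomposition is invalid.

No — vertex 8 appears in no bag.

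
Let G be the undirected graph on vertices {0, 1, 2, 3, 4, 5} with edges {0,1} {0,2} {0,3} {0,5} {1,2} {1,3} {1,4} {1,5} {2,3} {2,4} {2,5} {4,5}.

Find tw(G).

A width-3 tree decomposition is:
Bags: B1 = {0, 1, 2, 5}  B2 = {1, 2, 4, 5}  B3 = {0, 1, 2, 3}
Tree: B1–B2, B1–B3
The largest bag has 4 vertices, giving width 3; this decomposition certifies tw(G) ≤ 3. Conversely, {0, 1, 2, 3} is a clique of size 4, and the vertices of any clique must share a bag in every tree decomposition; so some bag has ≥ 4 vertices and tw(G) ≥ 3. Combining the bounds, tw(G) = 3.

3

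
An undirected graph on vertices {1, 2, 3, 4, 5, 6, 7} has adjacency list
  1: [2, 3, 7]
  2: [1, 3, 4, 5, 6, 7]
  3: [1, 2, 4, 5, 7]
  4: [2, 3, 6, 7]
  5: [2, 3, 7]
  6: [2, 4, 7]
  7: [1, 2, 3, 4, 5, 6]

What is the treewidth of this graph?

3

A width-3 tree decomposition is:
Bags: B1 = {2, 3, 5, 7}  B2 = {1, 2, 3, 7}  B3 = {2, 3, 4, 7}  B4 = {2, 4, 6, 7}
Tree: B1–B2, B2–B3, B3–B4
The largest bag has 4 vertices, giving width 3; this decomposition certifies tw(G) ≤ 3. Conversely, {1, 2, 3, 7} is a clique of size 4, and the vertices of any clique must share a bag in every tree decomposition; so some bag has ≥ 4 vertices and tw(G) ≥ 3. Therefore the treewidth is 3.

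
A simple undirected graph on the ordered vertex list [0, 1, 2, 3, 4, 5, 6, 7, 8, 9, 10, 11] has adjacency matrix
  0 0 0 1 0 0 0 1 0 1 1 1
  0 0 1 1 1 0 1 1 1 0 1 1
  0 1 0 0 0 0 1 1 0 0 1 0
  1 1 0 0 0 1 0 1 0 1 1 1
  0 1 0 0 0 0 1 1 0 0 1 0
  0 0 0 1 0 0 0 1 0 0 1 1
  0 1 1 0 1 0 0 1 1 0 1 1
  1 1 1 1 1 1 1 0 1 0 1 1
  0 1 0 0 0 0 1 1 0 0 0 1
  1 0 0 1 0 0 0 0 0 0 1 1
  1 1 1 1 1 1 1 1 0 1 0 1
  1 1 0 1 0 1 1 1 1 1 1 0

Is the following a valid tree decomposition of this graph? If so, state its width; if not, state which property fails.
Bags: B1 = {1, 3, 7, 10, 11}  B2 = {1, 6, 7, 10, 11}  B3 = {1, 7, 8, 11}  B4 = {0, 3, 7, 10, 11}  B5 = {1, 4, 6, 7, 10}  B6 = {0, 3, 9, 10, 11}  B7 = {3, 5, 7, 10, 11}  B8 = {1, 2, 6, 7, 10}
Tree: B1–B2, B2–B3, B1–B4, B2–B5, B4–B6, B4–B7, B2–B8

No — edge (6,8) lies in no bag.

A tree decomposition must satisfy three properties: every vertex lies in some bag; for every edge, both endpoints lie together in some bag; and for every vertex, the bags containing it form a connected subtree. Here edge (6,8) lies in no bag, so the decomposition is invalid.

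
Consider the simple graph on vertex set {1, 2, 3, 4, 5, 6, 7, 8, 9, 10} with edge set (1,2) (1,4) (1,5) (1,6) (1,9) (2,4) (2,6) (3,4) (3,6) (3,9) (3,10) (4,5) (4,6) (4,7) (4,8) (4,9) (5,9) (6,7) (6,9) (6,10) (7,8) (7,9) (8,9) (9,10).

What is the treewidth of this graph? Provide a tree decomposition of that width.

Each bag holds 4 vertices, so the decomposition has width 3, which upper-bounds the treewidth. On the other hand G contains the 4-clique {3, 6, 9, 10}. A clique must lie in a single bag of any decomposition, so no decomposition can have width below 3. Hence tw(G) = 3 exactly.

Treewidth 3.
One optimal decomposition is:
Bags: B1 = {1, 4, 6, 9}  B2 = {1, 4, 5, 9}  B3 = {1, 2, 4, 6}  B4 = {4, 6, 7, 9}  B5 = {3, 4, 6, 9}  B6 = {4, 7, 8, 9}  B7 = {3, 6, 9, 10}
Tree: B1–B2, B1–B3, B1–B4, B1–B5, B4–B6, B5–B7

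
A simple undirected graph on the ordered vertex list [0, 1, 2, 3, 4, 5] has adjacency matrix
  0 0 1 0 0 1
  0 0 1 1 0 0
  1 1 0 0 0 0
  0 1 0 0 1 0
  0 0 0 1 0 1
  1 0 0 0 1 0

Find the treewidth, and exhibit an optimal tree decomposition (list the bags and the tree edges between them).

Treewidth 2.
One such decomposition:
Bags: B1 = {1, 2, 3}  B2 = {2, 3, 4}  B3 = {2, 4, 5}  B4 = {0, 2, 5}
Tree: B1–B2, B2–B3, B3–B4

Each bag holds 3 vertices, so the decomposition has width 2, which upper-bounds the treewidth. Since 2–1–3–4–5–0–2 is a cycle in G, G is not acyclic. Forests are exactly the graphs of treewidth ≤ 1, so tw(G) ≥ 2. The upper and lower bounds meet at 2, so that is the treewidth.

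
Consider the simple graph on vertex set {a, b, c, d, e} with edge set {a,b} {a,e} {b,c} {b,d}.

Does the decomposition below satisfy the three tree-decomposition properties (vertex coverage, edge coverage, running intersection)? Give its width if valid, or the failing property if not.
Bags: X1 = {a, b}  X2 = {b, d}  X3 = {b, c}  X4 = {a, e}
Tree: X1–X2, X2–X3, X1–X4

Yes; width 1.

Checking the three conditions: (i) the bags cover all of {a, b, c, d, e}; (ii) for each edge, some bag contains both endpoints; (iii) the bags containing any fixed vertex form a subtree. All hold, so the decomposition is valid with width 2 − 1 = 1.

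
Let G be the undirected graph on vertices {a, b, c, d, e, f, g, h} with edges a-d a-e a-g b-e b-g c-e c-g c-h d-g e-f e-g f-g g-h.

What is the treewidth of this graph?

2

A width-2 tree decomposition is:
Bags: B1 = {a, e, g}  B2 = {a, d, g}  B3 = {b, e, g}  B4 = {e, f, g}  B5 = {c, e, g}  B6 = {c, g, h}
Tree: B1–B2, B1–B3, B1–B4, B4–B5, B5–B6
Each bag holds 3 vertices, so the decomposition has width 2, which upper-bounds the treewidth. Conversely, {a, d, g} is a clique of size 3, and the vertices of any clique must share a bag in every tree decomposition; so some bag has ≥ 3 vertices and tw(G) ≥ 2. Combining the bounds, tw(G) = 2.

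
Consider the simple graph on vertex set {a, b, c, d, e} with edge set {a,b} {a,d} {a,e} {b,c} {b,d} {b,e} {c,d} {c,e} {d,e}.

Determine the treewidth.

3

A width-3 tree decomposition is:
Bags: B1 = {b, c, d, e}  B2 = {a, b, d, e}
Tree: B1–B2
The largest bag has 4 vertices, giving width 3; this decomposition certifies tw(G) ≤ 3. On the other hand G contains the 4-clique {b, c, d, e}. A clique must lie in a single bag of any decomposition, so no decomposition can have width below 3. Hence tw(G) = 3 exactly.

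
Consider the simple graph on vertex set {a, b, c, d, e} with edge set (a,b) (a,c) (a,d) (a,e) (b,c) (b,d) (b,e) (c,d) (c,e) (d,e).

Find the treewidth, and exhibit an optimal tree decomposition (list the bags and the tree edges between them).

Treewidth 4.
One optimal decomposition is:
Bags: B1 = {a, b, c, d, e}
Tree: (single bag)

With just one bag of size 5, the width is 5 − 1 = 4, so tw(G) ≤ 4. For the lower bound, the 5 vertices {a, b, c, d, e} are pairwise adjacent, and any tree decomposition puts a clique entirely inside one bag — forcing width ≥ 4. Hence tw(G) = 4 exactly.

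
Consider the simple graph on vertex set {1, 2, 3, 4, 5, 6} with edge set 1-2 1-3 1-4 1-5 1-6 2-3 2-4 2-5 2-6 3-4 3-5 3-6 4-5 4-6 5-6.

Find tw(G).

5

A width-5 tree decomposition is:
Bags: B1 = {1, 2, 3, 4, 5, 6}
Tree: (single bag)
With just one bag of size 6, the width is 6 − 1 = 5, so tw(G) ≤ 5. On the other hand G contains the 6-clique {1, 2, 3, 4, 5, 6}. A clique must lie in a single bag of any decomposition, so no decomposition can have width below 5. The upper and lower bounds meet at 5, so that is the treewidth.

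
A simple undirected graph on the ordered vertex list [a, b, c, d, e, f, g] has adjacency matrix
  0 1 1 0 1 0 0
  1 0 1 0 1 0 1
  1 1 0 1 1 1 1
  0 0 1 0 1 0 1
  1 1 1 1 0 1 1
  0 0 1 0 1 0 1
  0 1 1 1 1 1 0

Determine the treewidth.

3

A width-3 tree decomposition is:
Bags: B1 = {c, e, f, g}  B2 = {c, d, e, g}  B3 = {b, c, e, g}  B4 = {a, b, c, e}
Tree: B1–B2, B1–B3, B3–B4
The largest bag has 4 vertices, giving width 3; this decomposition certifies tw(G) ≤ 3. Conversely, {c, d, e, g} is a clique of size 4, and the vertices of any clique must share a bag in every tree decomposition; so some bag has ≥ 4 vertices and tw(G) ≥ 3. Therefore the treewidth is 3.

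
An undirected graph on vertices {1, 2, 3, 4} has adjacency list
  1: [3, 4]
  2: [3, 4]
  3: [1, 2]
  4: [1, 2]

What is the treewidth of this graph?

2

A width-2 tree decomposition is:
Bags: B1 = {2, 3, 4}  B2 = {1, 3, 4}
Tree: B1–B2
Each bag holds 3 vertices, so the decomposition has width 2, which upper-bounds the treewidth. For the lower bound, G contains the cycle 3–2–4–1–3, so G is not a forest; only forests have treewidth ≤ 1, hence tw(G) ≥ 2. Hence tw(G) = 2 exactly.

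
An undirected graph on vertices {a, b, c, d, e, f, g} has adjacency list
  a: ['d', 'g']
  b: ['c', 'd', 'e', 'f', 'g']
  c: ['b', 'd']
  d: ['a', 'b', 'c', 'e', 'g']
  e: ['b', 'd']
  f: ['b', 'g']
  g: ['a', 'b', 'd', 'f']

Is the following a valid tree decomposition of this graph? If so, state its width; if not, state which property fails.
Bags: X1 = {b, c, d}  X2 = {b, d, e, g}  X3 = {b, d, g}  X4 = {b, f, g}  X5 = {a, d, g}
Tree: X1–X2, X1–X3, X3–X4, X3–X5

A tree decomposition must satisfy three properties: every vertex lies in some bag; for every edge, both endpoints lie together in some bag; and for every vertex, the bags containing it form a connected subtree. Here bags containing vertex g are not connected in the tree, so the decomposition is invalid.

No — bags containing vertex g are not connected in the tree.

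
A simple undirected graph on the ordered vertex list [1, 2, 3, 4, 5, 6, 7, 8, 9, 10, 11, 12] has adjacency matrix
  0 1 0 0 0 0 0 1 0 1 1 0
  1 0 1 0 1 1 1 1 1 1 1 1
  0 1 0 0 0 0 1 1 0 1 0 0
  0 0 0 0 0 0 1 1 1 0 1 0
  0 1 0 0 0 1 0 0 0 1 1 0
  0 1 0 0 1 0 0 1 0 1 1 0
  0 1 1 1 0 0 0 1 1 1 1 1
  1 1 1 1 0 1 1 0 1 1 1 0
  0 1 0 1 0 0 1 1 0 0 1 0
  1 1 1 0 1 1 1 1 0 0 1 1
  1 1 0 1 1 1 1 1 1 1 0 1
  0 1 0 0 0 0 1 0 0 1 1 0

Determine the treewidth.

A width-4 tree decomposition is:
Bags: B1 = {2, 6, 8, 10, 11}  B2 = {2, 7, 8, 10, 11}  B3 = {2, 7, 8, 9, 11}  B4 = {2, 5, 6, 10, 11}  B5 = {2, 7, 10, 11, 12}  B6 = {2, 3, 7, 8, 10}  B7 = {1, 2, 8, 10, 11}  B8 = {4, 7, 8, 9, 11}
Tree: B1–B2, B2–B3, B1–B4, B2–B5, B2–B6, B1–B7, B3–B8
Every bag has size at most 5, so the width is 5 − 1 = 4 and tw(G) ≤ 4. Conversely, {2, 7, 8, 9, 11} is a clique of size 5, and the vertices of any clique must share a bag in every tree decomposition; so some bag has ≥ 5 vertices and tw(G) ≥ 4. The upper and lower bounds meet at 4, so that is the treewidth.

4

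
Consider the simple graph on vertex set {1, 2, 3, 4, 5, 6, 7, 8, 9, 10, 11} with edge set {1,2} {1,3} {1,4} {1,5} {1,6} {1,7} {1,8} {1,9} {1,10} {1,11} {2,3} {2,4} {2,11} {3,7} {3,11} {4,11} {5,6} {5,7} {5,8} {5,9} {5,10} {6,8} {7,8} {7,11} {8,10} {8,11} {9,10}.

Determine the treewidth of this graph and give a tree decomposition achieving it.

Treewidth 3.
One optimal decomposition is:
Bags: B1 = {1, 5, 7, 8}  B2 = {1, 5, 8, 10}  B3 = {1, 5, 9, 10}  B4 = {1, 7, 8, 11}  B5 = {1, 3, 7, 11}  B6 = {1, 2, 3, 11}  B7 = {1, 5, 6, 8}  B8 = {1, 2, 4, 11}
Tree: B1–B2, B2–B3, B1–B4, B4–B5, B5–B6, B1–B7, B6–B8

Each bag holds 4 vertices, so the decomposition has width 3, which upper-bounds the treewidth. Conversely, {1, 2, 3, 11} is a clique of size 4, and the vertices of any clique must share a bag in every tree decomposition; so some bag has ≥ 4 vertices and tw(G) ≥ 3. Combining the bounds, tw(G) = 3.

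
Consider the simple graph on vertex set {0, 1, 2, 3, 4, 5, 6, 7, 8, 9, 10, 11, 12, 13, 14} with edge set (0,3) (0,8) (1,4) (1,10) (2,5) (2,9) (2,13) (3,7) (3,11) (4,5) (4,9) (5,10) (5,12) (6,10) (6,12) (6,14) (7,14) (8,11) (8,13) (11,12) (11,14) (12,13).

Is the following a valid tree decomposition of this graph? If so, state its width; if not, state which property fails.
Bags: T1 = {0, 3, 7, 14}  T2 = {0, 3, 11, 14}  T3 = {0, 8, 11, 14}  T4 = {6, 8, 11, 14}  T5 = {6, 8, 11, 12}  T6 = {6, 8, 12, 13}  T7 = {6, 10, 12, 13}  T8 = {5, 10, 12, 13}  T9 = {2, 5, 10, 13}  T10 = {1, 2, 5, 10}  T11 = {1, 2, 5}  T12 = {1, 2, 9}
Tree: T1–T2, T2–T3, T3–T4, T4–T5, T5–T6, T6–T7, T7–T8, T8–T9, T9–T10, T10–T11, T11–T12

A tree decomposition must satisfy three properties: every vertex lies in some bag; for every edge, both endpoints lie together in some bag; and for every vertex, the bags containing it form a connected subtree. Here vertex 4 appears in no bag, so the decomposition is invalid.

No — vertex 4 appears in no bag.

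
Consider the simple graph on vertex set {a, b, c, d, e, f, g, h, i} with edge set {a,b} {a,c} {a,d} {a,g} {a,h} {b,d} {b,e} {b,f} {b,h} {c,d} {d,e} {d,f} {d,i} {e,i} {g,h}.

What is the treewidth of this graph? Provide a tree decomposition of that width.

Every bag has size at most 3, so the width is 3 − 1 = 2 and tw(G) ≤ 2. On the other hand G contains the 3-clique {a, c, d}. A clique must lie in a single bag of any decomposition, so no decomposition can have width below 2. The upper and lower bounds meet at 2, so that is the treewidth.

Treewidth 2.
Bags: B1 = {b, d, f}  B2 = {a, b, d}  B3 = {a, b, h}  B4 = {b, d, e}  B5 = {d, e, i}  B6 = {a, c, d}  B7 = {a, g, h}
Tree: B1–B2, B2–B3, B1–B4, B4–B5, B2–B6, B3–B7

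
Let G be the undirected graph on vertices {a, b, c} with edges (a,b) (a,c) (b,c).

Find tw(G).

A width-2 tree decomposition is:
Bags: B1 = {a, b, c}
Tree: (single bag)
With just one bag of size 3, the width is 3 − 1 = 2, so tw(G) ≤ 2. Conversely, {a, b, c} is a clique of size 3, and the vertices of any clique must share a bag in every tree decomposition; so some bag has ≥ 3 vertices and tw(G) ≥ 2. Hence tw(G) = 2 exactly.

2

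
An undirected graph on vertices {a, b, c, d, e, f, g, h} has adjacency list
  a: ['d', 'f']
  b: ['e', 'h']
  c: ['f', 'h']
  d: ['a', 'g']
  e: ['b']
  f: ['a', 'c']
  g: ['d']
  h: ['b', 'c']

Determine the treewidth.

1

A width-1 tree decomposition is:
Bags: B1 = {d, g}  B2 = {a, d}  B3 = {a, f}  B4 = {c, f}  B5 = {c, h}  B6 = {b, h}  B7 = {b, e}
Tree: B1–B2, B2–B3, B3–B4, B4–B5, B5–B6, B6–B7
Each bag holds 2 vertices, so the decomposition has width 1, which upper-bounds the treewidth. Since G has at least one edge (e.g. g–d), it is not an edgeless graph, so tw(G) ≥ 1. Therefore the treewidth is 1.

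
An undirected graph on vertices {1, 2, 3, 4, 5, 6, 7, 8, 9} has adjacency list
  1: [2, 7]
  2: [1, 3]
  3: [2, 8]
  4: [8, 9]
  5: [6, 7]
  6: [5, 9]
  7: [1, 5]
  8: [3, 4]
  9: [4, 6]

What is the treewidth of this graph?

A width-2 tree decomposition is:
Bags: B1 = {1, 5, 7}  B2 = {1, 2, 5}  B3 = {2, 3, 5}  B4 = {3, 5, 8}  B5 = {4, 5, 8}  B6 = {4, 5, 9}  B7 = {5, 6, 9}
Tree: B1–B2, B2–B3, B3–B4, B4–B5, B5–B6, B6–B7
Each bag holds 3 vertices, so the decomposition has width 2, which upper-bounds the treewidth. For the lower bound, G contains the cycle 5–7–1–2–3–8–4–9–6–5, so G is not a forest; only forests have treewidth ≤ 1, hence tw(G) ≥ 2. Combining the bounds, tw(G) = 2.

2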